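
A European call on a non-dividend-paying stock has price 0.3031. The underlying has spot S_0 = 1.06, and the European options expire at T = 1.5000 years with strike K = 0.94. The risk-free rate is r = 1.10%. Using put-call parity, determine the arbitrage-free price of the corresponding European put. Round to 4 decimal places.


Answer: Put price = 0.1677

Derivation:
Put-call parity: C - P = S_0 * exp(-qT) - K * exp(-rT).
S_0 * exp(-qT) = 1.0600 * 1.00000000 = 1.06000000
K * exp(-rT) = 0.9400 * 0.98363538 = 0.92461726
P = C - S*exp(-qT) + K*exp(-rT)
P = 0.3031 - 1.06000000 + 0.92461726 = 0.1677


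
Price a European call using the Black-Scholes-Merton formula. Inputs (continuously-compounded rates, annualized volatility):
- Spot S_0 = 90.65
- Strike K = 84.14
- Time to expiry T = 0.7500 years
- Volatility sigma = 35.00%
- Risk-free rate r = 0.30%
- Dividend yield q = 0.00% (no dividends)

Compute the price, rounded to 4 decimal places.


d1 = (ln(S/K) + (r - q + 0.5*sigma^2) * T) / (sigma * sqrt(T)) = 0.40484249
d2 = d1 - sigma * sqrt(T) = 0.10173360
exp(-rT) = 0.99775253; exp(-qT) = 1.00000000
C = S_0 * exp(-qT) * N(d1) - K * exp(-rT) * N(d2)
N(d1) = 0.65720335; N(d2) = 0.54051593
C = 90.6500 * 1.00000000 * 0.65720335 - 84.1400 * 0.99775253 * 0.54051593 = 14.1987

Answer: Price = 14.1987


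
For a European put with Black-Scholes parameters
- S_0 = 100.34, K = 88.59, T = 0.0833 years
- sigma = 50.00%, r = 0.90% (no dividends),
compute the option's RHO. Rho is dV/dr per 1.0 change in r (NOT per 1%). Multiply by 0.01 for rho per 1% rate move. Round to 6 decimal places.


d1 = 0.9403981711; d2 = 0.7960894742
phi(d1) = 0.2563752998; exp(-qT) = 1.0000000000; exp(-rT) = 0.9992505810
N(-d2) = 0.2129900158
Rho = -K*T*exp(-rT)*N(-d2) = -88.5900 * 0.0833 * 0.9992505810 * 0.2129900158 = -1.570592

Answer: Rho = -1.570592


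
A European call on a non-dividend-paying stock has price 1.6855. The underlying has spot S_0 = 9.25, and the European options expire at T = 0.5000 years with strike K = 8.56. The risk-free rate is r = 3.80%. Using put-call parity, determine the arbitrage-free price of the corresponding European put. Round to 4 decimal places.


Put-call parity: C - P = S_0 * exp(-qT) - K * exp(-rT).
S_0 * exp(-qT) = 9.2500 * 1.00000000 = 9.25000000
K * exp(-rT) = 8.5600 * 0.98117936 = 8.39889534
P = C - S*exp(-qT) + K*exp(-rT)
P = 1.6855 - 9.25000000 + 8.39889534 = 0.8344

Answer: Put price = 0.8344


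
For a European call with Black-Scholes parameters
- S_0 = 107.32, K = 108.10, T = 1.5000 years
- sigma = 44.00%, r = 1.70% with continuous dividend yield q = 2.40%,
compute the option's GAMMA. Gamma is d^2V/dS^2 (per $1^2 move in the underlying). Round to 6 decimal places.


d1 = 0.2365210611; d2 = -0.3023666823
phi(d1) = 0.3879380413; exp(-qT) = 0.9646402935; exp(-rT) = 0.9748223790
Gamma = exp(-qT) * phi(d1) / (S * sigma * sqrt(T)) = 0.9646402935 * 0.3879380413 / (107.3200 * 0.4400 * 1.2247448714) = 0.006471

Answer: Gamma = 0.006471


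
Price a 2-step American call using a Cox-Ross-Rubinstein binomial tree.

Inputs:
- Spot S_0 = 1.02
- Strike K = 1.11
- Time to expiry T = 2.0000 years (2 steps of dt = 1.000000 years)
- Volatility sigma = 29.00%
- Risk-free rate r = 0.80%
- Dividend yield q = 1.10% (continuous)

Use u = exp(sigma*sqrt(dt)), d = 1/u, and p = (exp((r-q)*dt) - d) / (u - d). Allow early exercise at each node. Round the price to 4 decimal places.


dt = T/N = 1.000000
u = exp(sigma*sqrt(dt)) = 1.336427; d = 1/u = 0.748264
p = (exp((r-q)*dt) - d) / (u - d) = 0.422911
Discount per step: exp(-r*dt) = 0.992032
Stock lattice S(k, i) with i counting down-moves:
  k=0: S(0,0) = 1.0200
  k=1: S(1,0) = 1.3632; S(1,1) = 0.7632
  k=2: S(2,0) = 1.8218; S(2,1) = 1.0200; S(2,2) = 0.5711
Terminal payoffs V(N, i) = max(S_T - K, 0):
  V(2,0) = 0.711759; V(2,1) = 0.000000; V(2,2) = 0.000000
Backward induction: V(k, i) = exp(-r*dt) * [p * V(k+1, i) + (1-p) * V(k+1, i+1)]; then take max(V_cont, immediate exercise) for American.
  V(1,0) = exp(-r*dt) * [p*0.711759 + (1-p)*0.000000] = 0.298612; exercise = 0.253156; V(1,0) = max -> 0.298612
  V(1,1) = exp(-r*dt) * [p*0.000000 + (1-p)*0.000000] = 0.000000; exercise = 0.000000; V(1,1) = max -> 0.000000
  V(0,0) = exp(-r*dt) * [p*0.298612 + (1-p)*0.000000] = 0.125280; exercise = 0.000000; V(0,0) = max -> 0.125280

Answer: Price = V(0,0) = 0.1253


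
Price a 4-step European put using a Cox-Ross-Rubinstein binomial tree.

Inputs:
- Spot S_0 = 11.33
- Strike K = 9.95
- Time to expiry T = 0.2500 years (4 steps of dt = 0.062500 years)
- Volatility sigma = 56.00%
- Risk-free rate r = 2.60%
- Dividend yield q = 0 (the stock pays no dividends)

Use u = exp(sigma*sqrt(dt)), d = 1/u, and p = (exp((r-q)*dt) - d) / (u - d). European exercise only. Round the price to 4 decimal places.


dt = T/N = 0.062500
u = exp(sigma*sqrt(dt)) = 1.150274; d = 1/u = 0.869358
p = (exp((r-q)*dt) - d) / (u - d) = 0.470846
Discount per step: exp(-r*dt) = 0.998376
Stock lattice S(k, i) with i counting down-moves:
  k=0: S(0,0) = 11.3300
  k=1: S(1,0) = 13.0326; S(1,1) = 9.8498
  k=2: S(2,0) = 14.9911; S(2,1) = 11.3300; S(2,2) = 8.5630
  k=3: S(3,0) = 17.2438; S(3,1) = 13.0326; S(3,2) = 9.8498; S(3,3) = 7.4443
  k=4: S(4,0) = 19.8351; S(4,1) = 14.9911; S(4,2) = 11.3300; S(4,3) = 8.5630; S(4,4) = 6.4718
Terminal payoffs V(N, i) = max(K - S_T, 0):
  V(4,0) = 0.000000; V(4,1) = 0.000000; V(4,2) = 0.000000; V(4,3) = 1.386970; V(4,4) = 3.478201
Backward induction: V(k, i) = exp(-r*dt) * [p * V(k+1, i) + (1-p) * V(k+1, i+1)].
  V(3,0) = exp(-r*dt) * [p*0.000000 + (1-p)*0.000000] = 0.000000
  V(3,1) = exp(-r*dt) * [p*0.000000 + (1-p)*0.000000] = 0.000000
  V(3,2) = exp(-r*dt) * [p*0.000000 + (1-p)*1.386970] = 0.732729
  V(3,3) = exp(-r*dt) * [p*1.386970 + (1-p)*3.478201] = 2.489504
  V(2,0) = exp(-r*dt) * [p*0.000000 + (1-p)*0.000000] = 0.000000
  V(2,1) = exp(-r*dt) * [p*0.000000 + (1-p)*0.732729] = 0.387096
  V(2,2) = exp(-r*dt) * [p*0.732729 + (1-p)*2.489504] = 1.659633
  V(1,0) = exp(-r*dt) * [p*0.000000 + (1-p)*0.387096] = 0.204501
  V(1,1) = exp(-r*dt) * [p*0.387096 + (1-p)*1.659633] = 1.058742
  V(0,0) = exp(-r*dt) * [p*0.204501 + (1-p)*1.058742] = 0.655460

Answer: Price = V(0,0) = 0.6555


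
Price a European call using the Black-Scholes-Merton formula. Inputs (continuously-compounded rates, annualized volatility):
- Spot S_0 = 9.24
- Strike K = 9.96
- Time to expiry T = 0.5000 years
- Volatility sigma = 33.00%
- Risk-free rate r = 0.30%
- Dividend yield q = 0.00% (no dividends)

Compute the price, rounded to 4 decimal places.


d1 = (ln(S/K) + (r - q + 0.5*sigma^2) * T) / (sigma * sqrt(T)) = -0.19846210
d2 = d1 - sigma * sqrt(T) = -0.43180734
exp(-rT) = 0.99850112; exp(-qT) = 1.00000000
C = S_0 * exp(-qT) * N(d1) - K * exp(-rT) * N(d2)
N(d1) = 0.42134177; N(d2) = 0.33294072
C = 9.2400 * 1.00000000 * 0.42134177 - 9.9600 * 0.99850112 * 0.33294072 = 0.5821

Answer: Price = 0.5821


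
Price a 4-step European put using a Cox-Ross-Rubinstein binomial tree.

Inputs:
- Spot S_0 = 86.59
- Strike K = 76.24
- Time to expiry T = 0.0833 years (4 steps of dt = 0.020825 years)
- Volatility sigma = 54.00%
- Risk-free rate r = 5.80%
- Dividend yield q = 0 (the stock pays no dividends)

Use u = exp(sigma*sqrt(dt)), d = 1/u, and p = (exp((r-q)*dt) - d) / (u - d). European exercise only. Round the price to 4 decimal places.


Answer: Price = V(0,0) = 1.4352

Derivation:
dt = T/N = 0.020825
u = exp(sigma*sqrt(dt)) = 1.081043; d = 1/u = 0.925032
p = (exp((r-q)*dt) - d) / (u - d) = 0.488275
Discount per step: exp(-r*dt) = 0.998793
Stock lattice S(k, i) with i counting down-moves:
  k=0: S(0,0) = 86.5900
  k=1: S(1,0) = 93.6075; S(1,1) = 80.0985
  k=2: S(2,0) = 101.1938; S(2,1) = 86.5900; S(2,2) = 74.0937
  k=3: S(3,0) = 109.3949; S(3,1) = 93.6075; S(3,2) = 80.0985; S(3,3) = 68.5391
  k=4: S(4,0) = 118.2607; S(4,1) = 101.1938; S(4,2) = 86.5900; S(4,3) = 74.0937; S(4,4) = 63.4009
Terminal payoffs V(N, i) = max(K - S_T, 0):
  V(4,0) = 0.000000; V(4,1) = 0.000000; V(4,2) = 0.000000; V(4,3) = 2.146268; V(4,4) = 12.839132
Backward induction: V(k, i) = exp(-r*dt) * [p * V(k+1, i) + (1-p) * V(k+1, i+1)].
  V(3,0) = exp(-r*dt) * [p*0.000000 + (1-p)*0.000000] = 0.000000
  V(3,1) = exp(-r*dt) * [p*0.000000 + (1-p)*0.000000] = 0.000000
  V(3,2) = exp(-r*dt) * [p*0.000000 + (1-p)*2.146268] = 1.096973
  V(3,3) = exp(-r*dt) * [p*2.146268 + (1-p)*12.839132] = 7.608879
  V(2,0) = exp(-r*dt) * [p*0.000000 + (1-p)*0.000000] = 0.000000
  V(2,1) = exp(-r*dt) * [p*0.000000 + (1-p)*1.096973] = 0.560671
  V(2,2) = exp(-r*dt) * [p*1.096973 + (1-p)*7.608879] = 4.423932
  V(1,0) = exp(-r*dt) * [p*0.000000 + (1-p)*0.560671] = 0.286563
  V(1,1) = exp(-r*dt) * [p*0.560671 + (1-p)*4.423932] = 2.534535
  V(0,0) = exp(-r*dt) * [p*0.286563 + (1-p)*2.534535] = 1.435172


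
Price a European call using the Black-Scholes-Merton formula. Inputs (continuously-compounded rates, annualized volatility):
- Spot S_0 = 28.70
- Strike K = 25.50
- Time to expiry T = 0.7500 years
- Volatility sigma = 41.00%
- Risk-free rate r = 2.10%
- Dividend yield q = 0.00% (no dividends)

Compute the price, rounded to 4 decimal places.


d1 = (ln(S/K) + (r - q + 0.5*sigma^2) * T) / (sigma * sqrt(T)) = 0.55483691
d2 = d1 - sigma * sqrt(T) = 0.19976649
exp(-rT) = 0.98437338; exp(-qT) = 1.00000000
C = S_0 * exp(-qT) * N(d1) - K * exp(-rT) * N(d2)
N(d1) = 0.71049689; N(d2) = 0.57916839
C = 28.7000 * 1.00000000 * 0.71049689 - 25.5000 * 0.98437338 * 0.57916839 = 5.8533

Answer: Price = 5.8533


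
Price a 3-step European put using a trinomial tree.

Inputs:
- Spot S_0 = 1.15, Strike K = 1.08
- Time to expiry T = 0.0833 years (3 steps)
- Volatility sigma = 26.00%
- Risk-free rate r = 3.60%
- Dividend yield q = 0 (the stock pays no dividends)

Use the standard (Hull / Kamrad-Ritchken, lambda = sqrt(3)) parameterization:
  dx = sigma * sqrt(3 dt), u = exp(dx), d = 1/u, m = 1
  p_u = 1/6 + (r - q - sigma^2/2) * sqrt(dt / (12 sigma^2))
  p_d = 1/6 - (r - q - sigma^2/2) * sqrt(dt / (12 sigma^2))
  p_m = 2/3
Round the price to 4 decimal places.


dt = T/N = 0.027767; dx = sigma*sqrt(3*dt) = 0.075041
u = exp(dx) = 1.077928; d = 1/u = 0.927706
p_u = 0.167074, p_m = 0.666667, p_d = 0.166260
Discount per step: exp(-r*dt) = 0.999001
Stock lattice S(k, j) with j the centered position index:
  k=0: S(0,+0) = 1.1500
  k=1: S(1,-1) = 1.0669; S(1,+0) = 1.1500; S(1,+1) = 1.2396
  k=2: S(2,-2) = 0.9897; S(2,-1) = 1.0669; S(2,+0) = 1.1500; S(2,+1) = 1.2396; S(2,+2) = 1.3362
  k=3: S(3,-3) = 0.9182; S(3,-2) = 0.9897; S(3,-1) = 1.0669; S(3,+0) = 1.1500; S(3,+1) = 1.2396; S(3,+2) = 1.3362; S(3,+3) = 1.4403
Terminal payoffs V(N, j) = max(K - S_T, 0):
  V(3,-3) = 0.161818; V(3,-2) = 0.090266; V(3,-1) = 0.013138; V(3,+0) = 0.000000; V(3,+1) = 0.000000; V(3,+2) = 0.000000; V(3,+3) = 0.000000
Backward induction: V(k, j) = exp(-r*dt) * [p_u * V(k+1, j+1) + p_m * V(k+1, j) + p_d * V(k+1, j-1)]
  V(2,-2) = exp(-r*dt) * [p_u*0.013138 + p_m*0.090266 + p_d*0.161818] = 0.089187
  V(2,-1) = exp(-r*dt) * [p_u*0.000000 + p_m*0.013138 + p_d*0.090266] = 0.023743
  V(2,+0) = exp(-r*dt) * [p_u*0.000000 + p_m*0.000000 + p_d*0.013138] = 0.002182
  V(2,+1) = exp(-r*dt) * [p_u*0.000000 + p_m*0.000000 + p_d*0.000000] = 0.000000
  V(2,+2) = exp(-r*dt) * [p_u*0.000000 + p_m*0.000000 + p_d*0.000000] = 0.000000
  V(1,-1) = exp(-r*dt) * [p_u*0.002182 + p_m*0.023743 + p_d*0.089187] = 0.030990
  V(1,+0) = exp(-r*dt) * [p_u*0.000000 + p_m*0.002182 + p_d*0.023743] = 0.005397
  V(1,+1) = exp(-r*dt) * [p_u*0.000000 + p_m*0.000000 + p_d*0.002182] = 0.000362
  V(0,+0) = exp(-r*dt) * [p_u*0.000362 + p_m*0.005397 + p_d*0.030990] = 0.008802

Answer: Price = V(0,0) = 0.0088


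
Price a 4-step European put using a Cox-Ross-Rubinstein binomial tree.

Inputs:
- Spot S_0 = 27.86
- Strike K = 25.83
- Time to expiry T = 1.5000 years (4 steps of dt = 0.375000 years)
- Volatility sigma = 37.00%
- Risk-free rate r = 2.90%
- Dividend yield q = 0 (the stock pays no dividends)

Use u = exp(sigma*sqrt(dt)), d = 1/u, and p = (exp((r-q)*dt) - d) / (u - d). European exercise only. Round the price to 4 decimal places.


dt = T/N = 0.375000
u = exp(sigma*sqrt(dt)) = 1.254300; d = 1/u = 0.797257
p = (exp((r-q)*dt) - d) / (u - d) = 0.467521
Discount per step: exp(-r*dt) = 0.989184
Stock lattice S(k, i) with i counting down-moves:
  k=0: S(0,0) = 27.8600
  k=1: S(1,0) = 34.9448; S(1,1) = 22.2116
  k=2: S(2,0) = 43.8313; S(2,1) = 27.8600; S(2,2) = 17.7084
  k=3: S(3,0) = 54.9776; S(3,1) = 34.9448; S(3,2) = 22.2116; S(3,3) = 14.1181
  k=4: S(4,0) = 68.9584; S(4,1) = 43.8313; S(4,2) = 27.8600; S(4,3) = 17.7084; S(4,4) = 11.2558
Terminal payoffs V(N, i) = max(K - S_T, 0):
  V(4,0) = 0.000000; V(4,1) = 0.000000; V(4,2) = 0.000000; V(4,3) = 8.121648; V(4,4) = 14.574231
Backward induction: V(k, i) = exp(-r*dt) * [p * V(k+1, i) + (1-p) * V(k+1, i+1)].
  V(3,0) = exp(-r*dt) * [p*0.000000 + (1-p)*0.000000] = 0.000000
  V(3,1) = exp(-r*dt) * [p*0.000000 + (1-p)*0.000000] = 0.000000
  V(3,2) = exp(-r*dt) * [p*0.000000 + (1-p)*8.121648] = 4.277834
  V(3,3) = exp(-r*dt) * [p*8.121648 + (1-p)*14.574231] = 11.432508
  V(2,0) = exp(-r*dt) * [p*0.000000 + (1-p)*0.000000] = 0.000000
  V(2,1) = exp(-r*dt) * [p*0.000000 + (1-p)*4.277834] = 2.253220
  V(2,2) = exp(-r*dt) * [p*4.277834 + (1-p)*11.432508] = 8.000074
  V(1,0) = exp(-r*dt) * [p*0.000000 + (1-p)*2.253220] = 1.186816
  V(1,1) = exp(-r*dt) * [p*2.253220 + (1-p)*8.000074] = 5.255831
  V(0,0) = exp(-r*dt) * [p*1.186816 + (1-p)*5.255831] = 3.317211

Answer: Price = V(0,0) = 3.3172


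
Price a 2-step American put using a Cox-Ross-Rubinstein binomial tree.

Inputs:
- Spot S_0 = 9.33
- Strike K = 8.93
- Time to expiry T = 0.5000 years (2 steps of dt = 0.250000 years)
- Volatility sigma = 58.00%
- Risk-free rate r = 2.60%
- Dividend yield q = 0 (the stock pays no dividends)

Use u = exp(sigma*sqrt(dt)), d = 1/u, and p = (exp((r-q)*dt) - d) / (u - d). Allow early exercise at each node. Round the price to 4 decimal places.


Answer: Price = V(0,0) = 1.1510

Derivation:
dt = T/N = 0.250000
u = exp(sigma*sqrt(dt)) = 1.336427; d = 1/u = 0.748264
p = (exp((r-q)*dt) - d) / (u - d) = 0.439091
Discount per step: exp(-r*dt) = 0.993521
Stock lattice S(k, i) with i counting down-moves:
  k=0: S(0,0) = 9.3300
  k=1: S(1,0) = 12.4689; S(1,1) = 6.9813
  k=2: S(2,0) = 16.6637; S(2,1) = 9.3300; S(2,2) = 5.2239
Terminal payoffs V(N, i) = max(K - S_T, 0):
  V(2,0) = 0.000000; V(2,1) = 0.000000; V(2,2) = 3.706148
Backward induction: V(k, i) = exp(-r*dt) * [p * V(k+1, i) + (1-p) * V(k+1, i+1)]; then take max(V_cont, immediate exercise) for American.
  V(1,0) = exp(-r*dt) * [p*0.000000 + (1-p)*0.000000] = 0.000000; exercise = 0.000000; V(1,0) = max -> 0.000000
  V(1,1) = exp(-r*dt) * [p*0.000000 + (1-p)*3.706148] = 2.065343; exercise = 1.948701; V(1,1) = max -> 2.065343
  V(0,0) = exp(-r*dt) * [p*0.000000 + (1-p)*2.065343] = 1.150963; exercise = 0.000000; V(0,0) = max -> 1.150963


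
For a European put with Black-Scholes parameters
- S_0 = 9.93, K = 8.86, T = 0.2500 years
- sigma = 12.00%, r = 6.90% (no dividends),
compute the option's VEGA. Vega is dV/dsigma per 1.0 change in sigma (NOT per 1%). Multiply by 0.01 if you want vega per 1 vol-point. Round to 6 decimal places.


d1 = 2.2177285573; d2 = 2.1577285573
phi(d1) = 0.0341122572; exp(-qT) = 1.0000000000; exp(-rT) = 0.9828979294
Vega = S * exp(-qT) * phi(d1) * sqrt(T) = 9.9300 * 1.0000000000 * 0.0341122572 * 0.5000000000 = 0.169367

Answer: Vega = 0.169367


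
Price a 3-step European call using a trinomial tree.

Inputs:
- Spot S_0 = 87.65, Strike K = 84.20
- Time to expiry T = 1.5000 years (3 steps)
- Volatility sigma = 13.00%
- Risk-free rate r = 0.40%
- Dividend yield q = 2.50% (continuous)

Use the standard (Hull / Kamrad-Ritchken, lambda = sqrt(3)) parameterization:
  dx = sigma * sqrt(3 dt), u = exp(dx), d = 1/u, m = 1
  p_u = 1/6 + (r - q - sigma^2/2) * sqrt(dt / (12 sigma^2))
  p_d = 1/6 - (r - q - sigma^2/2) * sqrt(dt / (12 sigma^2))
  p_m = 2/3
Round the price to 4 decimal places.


Answer: Price = V(0,0) = 5.6502

Derivation:
dt = T/N = 0.500000; dx = sigma*sqrt(3*dt) = 0.159217
u = exp(dx) = 1.172592; d = 1/u = 0.852811
p_u = 0.120425, p_m = 0.666667, p_d = 0.212909
Discount per step: exp(-r*dt) = 0.998002
Stock lattice S(k, j) with j the centered position index:
  k=0: S(0,+0) = 87.6500
  k=1: S(1,-1) = 74.7489; S(1,+0) = 87.6500; S(1,+1) = 102.7777
  k=2: S(2,-2) = 63.7467; S(2,-1) = 74.7489; S(2,+0) = 87.6500; S(2,+1) = 102.7777; S(2,+2) = 120.5163
  k=3: S(3,-3) = 54.3639; S(3,-2) = 63.7467; S(3,-1) = 74.7489; S(3,+0) = 87.6500; S(3,+1) = 102.7777; S(3,+2) = 120.5163; S(3,+3) = 141.3165
Terminal payoffs V(N, j) = max(S_T - K, 0):
  V(3,-3) = 0.000000; V(3,-2) = 0.000000; V(3,-1) = 0.000000; V(3,+0) = 3.450000; V(3,+1) = 18.577704; V(3,+2) = 36.316332; V(3,+3) = 57.116508
Backward induction: V(k, j) = exp(-r*dt) * [p_u * V(k+1, j+1) + p_m * V(k+1, j) + p_d * V(k+1, j-1)]
  V(2,-2) = exp(-r*dt) * [p_u*0.000000 + p_m*0.000000 + p_d*0.000000] = 0.000000
  V(2,-1) = exp(-r*dt) * [p_u*3.450000 + p_m*0.000000 + p_d*0.000000] = 0.414635
  V(2,+0) = exp(-r*dt) * [p_u*18.577704 + p_m*3.450000 + p_d*0.000000] = 4.528149
  V(2,+1) = exp(-r*dt) * [p_u*36.316332 + p_m*18.577704 + p_d*3.450000] = 17.458103
  V(2,+2) = exp(-r*dt) * [p_u*57.116508 + p_m*36.316332 + p_d*18.577704] = 34.974461
  V(1,-1) = exp(-r*dt) * [p_u*4.528149 + p_m*0.414635 + p_d*0.000000] = 0.820083
  V(1,+0) = exp(-r*dt) * [p_u*17.458103 + p_m*4.528149 + p_d*0.414635] = 5.199024
  V(1,+1) = exp(-r*dt) * [p_u*34.974461 + p_m*17.458103 + p_d*4.528149] = 16.781011
  V(0,+0) = exp(-r*dt) * [p_u*16.781011 + p_m*5.199024 + p_d*0.820083] = 5.650155


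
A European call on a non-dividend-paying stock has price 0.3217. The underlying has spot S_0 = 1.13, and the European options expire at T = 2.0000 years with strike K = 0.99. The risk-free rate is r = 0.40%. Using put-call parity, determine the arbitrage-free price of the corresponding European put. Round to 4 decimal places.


Put-call parity: C - P = S_0 * exp(-qT) - K * exp(-rT).
S_0 * exp(-qT) = 1.1300 * 1.00000000 = 1.13000000
K * exp(-rT) = 0.9900 * 0.99203191 = 0.98211160
P = C - S*exp(-qT) + K*exp(-rT)
P = 0.3217 - 1.13000000 + 0.98211160 = 0.1738

Answer: Put price = 0.1738


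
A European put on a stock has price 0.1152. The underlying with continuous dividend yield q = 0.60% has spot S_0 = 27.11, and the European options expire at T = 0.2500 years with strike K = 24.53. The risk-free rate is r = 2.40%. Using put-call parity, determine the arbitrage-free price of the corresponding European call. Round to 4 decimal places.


Answer: Call price = 2.8013

Derivation:
Put-call parity: C - P = S_0 * exp(-qT) - K * exp(-rT).
S_0 * exp(-qT) = 27.1100 * 0.99850112 = 27.06936548
K * exp(-rT) = 24.5300 * 0.99401796 = 24.38326066
C = P + S*exp(-qT) - K*exp(-rT)
C = 0.1152 + 27.06936548 - 24.38326066 = 2.8013


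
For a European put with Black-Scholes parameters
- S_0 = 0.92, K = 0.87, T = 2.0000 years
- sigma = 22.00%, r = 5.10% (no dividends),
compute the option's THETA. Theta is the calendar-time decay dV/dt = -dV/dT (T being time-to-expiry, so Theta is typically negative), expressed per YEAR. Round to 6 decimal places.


d1 = 0.6630105043; d2 = 0.3518835206
phi(d1) = 0.3202254508; exp(-qT) = 1.0000000000; exp(-rT) = 0.9030295517
Theta = -S*exp(-qT)*phi(d1)*sigma/(2*sqrt(T)) + r*K*exp(-rT)*N(-d2) - q*S*exp(-qT)*N(-d1)
N(-d1) = 0.2536619133; N(-d2) = 0.3624628092; sqrt(T) = 1.4142135624
Term 1 = -0.9200 * 1.0000000000 * 0.3202254508 * 0.2200 / (2 * 1.4142135624) = -0.0229150791
Term 2 = 0.0510 * 0.8700 * 0.9030295517 * 0.3624628092 = 0.0145229500
Term 3 = 0 (no dividend yield, q = 0)
Theta = -0.0229150791 + (0.0145229500) + (0.0000000000) = -0.008392

Answer: Theta = -0.008392


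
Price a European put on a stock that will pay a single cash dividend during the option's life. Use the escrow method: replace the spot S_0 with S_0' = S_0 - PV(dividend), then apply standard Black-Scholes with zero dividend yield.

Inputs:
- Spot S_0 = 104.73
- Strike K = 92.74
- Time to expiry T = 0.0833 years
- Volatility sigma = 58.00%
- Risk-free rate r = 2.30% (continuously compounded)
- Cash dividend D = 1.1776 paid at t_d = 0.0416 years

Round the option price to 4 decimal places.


Answer: Price = 2.4569

Derivation:
PV(D) = D * exp(-r * t_d) = 1.1776 * 0.99904366 = 1.17647381
S_0' = S_0 - PV(D) = 104.7300 - 1.17647381 = 103.55352619
d1 = (ln(S_0'/K) + (r + sigma^2/2)*T) / (sigma*sqrt(T)) = 0.75398544
d2 = d1 - sigma*sqrt(T) = 0.58658735
exp(-rT) = 0.99808593
N(-d1) = 0.22542898; N(-d2) = 0.27874044
P = K * exp(-rT) * N(-d2) - S_0' * N(-d1) = 92.7400 * 0.99808593 * 0.27874044 - 103.55352619 * 0.22542898 = 2.4569


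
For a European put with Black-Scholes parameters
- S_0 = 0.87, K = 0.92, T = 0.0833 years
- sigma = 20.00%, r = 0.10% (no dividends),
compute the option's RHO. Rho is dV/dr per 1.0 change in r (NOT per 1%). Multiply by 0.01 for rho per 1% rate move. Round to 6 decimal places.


d1 = -0.9377667382; d2 = -0.9954902170
phi(d1) = 0.2570096205; exp(-qT) = 1.0000000000; exp(-rT) = 0.9999167035
N(-d2) = 0.8402510500
Rho = -K*T*exp(-rT)*N(-d2) = -0.9200 * 0.0833 * 0.9999167035 * 0.8402510500 = -0.064388

Answer: Rho = -0.064388


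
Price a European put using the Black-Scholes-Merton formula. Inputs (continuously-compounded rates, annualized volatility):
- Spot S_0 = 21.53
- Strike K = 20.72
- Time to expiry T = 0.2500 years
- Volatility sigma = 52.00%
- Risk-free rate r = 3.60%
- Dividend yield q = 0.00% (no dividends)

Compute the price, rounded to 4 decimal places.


Answer: Price = 1.7134

Derivation:
d1 = (ln(S/K) + (r - q + 0.5*sigma^2) * T) / (sigma * sqrt(T)) = 0.31210728
d2 = d1 - sigma * sqrt(T) = 0.05210728
exp(-rT) = 0.99104038; exp(-qT) = 1.00000000
P = K * exp(-rT) * N(-d2) - S_0 * exp(-qT) * N(-d1)
N(-d1) = 0.37747950; N(-d2) = 0.47922160
P = 20.7200 * 0.99104038 * 0.47922160 - 21.5300 * 1.00000000 * 0.37747950 = 1.7134


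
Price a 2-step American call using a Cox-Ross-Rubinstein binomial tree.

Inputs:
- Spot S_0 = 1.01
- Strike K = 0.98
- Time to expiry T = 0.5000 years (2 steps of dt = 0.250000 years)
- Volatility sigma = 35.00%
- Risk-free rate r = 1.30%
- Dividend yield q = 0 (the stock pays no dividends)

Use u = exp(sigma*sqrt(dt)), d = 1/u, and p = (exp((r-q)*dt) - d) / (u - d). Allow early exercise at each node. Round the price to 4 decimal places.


Answer: Price = V(0,0) = 0.1125

Derivation:
dt = T/N = 0.250000
u = exp(sigma*sqrt(dt)) = 1.191246; d = 1/u = 0.839457
p = (exp((r-q)*dt) - d) / (u - d) = 0.465615
Discount per step: exp(-r*dt) = 0.996755
Stock lattice S(k, i) with i counting down-moves:
  k=0: S(0,0) = 1.0100
  k=1: S(1,0) = 1.2032; S(1,1) = 0.8479
  k=2: S(2,0) = 1.4333; S(2,1) = 1.0100; S(2,2) = 0.7117
Terminal payoffs V(N, i) = max(S_T - K, 0):
  V(2,0) = 0.453258; V(2,1) = 0.030000; V(2,2) = 0.000000
Backward induction: V(k, i) = exp(-r*dt) * [p * V(k+1, i) + (1-p) * V(k+1, i+1)]; then take max(V_cont, immediate exercise) for American.
  V(1,0) = exp(-r*dt) * [p*0.453258 + (1-p)*0.030000] = 0.226339; exercise = 0.223159; V(1,0) = max -> 0.226339
  V(1,1) = exp(-r*dt) * [p*0.030000 + (1-p)*0.000000] = 0.013923; exercise = 0.000000; V(1,1) = max -> 0.013923
  V(0,0) = exp(-r*dt) * [p*0.226339 + (1-p)*0.013923] = 0.112461; exercise = 0.030000; V(0,0) = max -> 0.112461


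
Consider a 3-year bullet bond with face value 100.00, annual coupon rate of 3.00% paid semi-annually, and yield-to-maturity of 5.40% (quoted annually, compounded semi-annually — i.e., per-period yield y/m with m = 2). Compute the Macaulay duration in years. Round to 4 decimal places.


Coupon per period c = face * coupon_rate / m = 1.500000
Periods per year m = 2; per-period yield y/m = 0.027000
Number of cashflows N = 6
Cashflows (t years, CF_t, discount factor 1/(1+y/m)^(m*t), PV):
  t = 0.5000: CF_t = 1.500000, DF = 0.973710, PV = 1.460565
  t = 1.0000: CF_t = 1.500000, DF = 0.948111, PV = 1.422166
  t = 1.5000: CF_t = 1.500000, DF = 0.923185, PV = 1.384777
  t = 2.0000: CF_t = 1.500000, DF = 0.898914, PV = 1.348371
  t = 2.5000: CF_t = 1.500000, DF = 0.875282, PV = 1.312922
  t = 3.0000: CF_t = 101.500000, DF = 0.852270, PV = 86.505432
Price P = sum_t PV_t = 93.434234
Macaulay numerator sum_t t * PV_t:
  t * PV_t at t = 0.5000: 0.730282
  t * PV_t at t = 1.0000: 1.422166
  t * PV_t at t = 1.5000: 2.077166
  t * PV_t at t = 2.0000: 2.696743
  t * PV_t at t = 2.5000: 3.282306
  t * PV_t at t = 3.0000: 259.516297
Macaulay duration D = (sum_t t * PV_t) / P = 269.724960 / 93.434234 = 2.886789

Answer: Macaulay duration = 2.8868 years


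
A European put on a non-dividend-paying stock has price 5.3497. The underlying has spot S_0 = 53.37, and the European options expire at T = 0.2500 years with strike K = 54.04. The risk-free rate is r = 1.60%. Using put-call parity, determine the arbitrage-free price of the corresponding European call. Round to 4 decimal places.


Answer: Call price = 4.8954

Derivation:
Put-call parity: C - P = S_0 * exp(-qT) - K * exp(-rT).
S_0 * exp(-qT) = 53.3700 * 1.00000000 = 53.37000000
K * exp(-rT) = 54.0400 * 0.99600799 = 53.82427174
C = P + S*exp(-qT) - K*exp(-rT)
C = 5.3497 + 53.37000000 - 53.82427174 = 4.8954


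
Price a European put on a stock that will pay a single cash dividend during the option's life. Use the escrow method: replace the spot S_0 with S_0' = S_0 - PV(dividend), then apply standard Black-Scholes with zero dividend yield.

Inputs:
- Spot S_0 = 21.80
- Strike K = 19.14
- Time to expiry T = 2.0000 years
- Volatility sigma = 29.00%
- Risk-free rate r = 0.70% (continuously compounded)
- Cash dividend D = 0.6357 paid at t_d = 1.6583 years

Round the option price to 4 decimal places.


PV(D) = D * exp(-r * t_d) = 0.6357 * 0.98845901 = 0.62836340
S_0' = S_0 - PV(D) = 21.8000 - 0.62836340 = 21.17163660
d1 = (ln(S_0'/K) + (r + sigma^2/2)*T) / (sigma*sqrt(T)) = 0.48517767
d2 = d1 - sigma*sqrt(T) = 0.07505574
exp(-rT) = 0.98609754
N(-d1) = 0.31377516; N(-d2) = 0.47008518
P = K * exp(-rT) * N(-d2) - S_0' * N(-d1) = 19.1400 * 0.98609754 * 0.47008518 - 21.17163660 * 0.31377516 = 2.2292

Answer: Price = 2.2292


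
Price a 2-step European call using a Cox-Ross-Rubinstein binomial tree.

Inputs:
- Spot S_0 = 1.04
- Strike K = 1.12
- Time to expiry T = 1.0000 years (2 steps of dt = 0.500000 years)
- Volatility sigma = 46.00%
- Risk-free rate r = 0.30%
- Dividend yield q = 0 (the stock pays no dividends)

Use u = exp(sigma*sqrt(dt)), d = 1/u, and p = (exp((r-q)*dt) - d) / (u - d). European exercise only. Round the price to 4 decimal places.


dt = T/N = 0.500000
u = exp(sigma*sqrt(dt)) = 1.384403; d = 1/u = 0.722333
p = (exp((r-q)*dt) - d) / (u - d) = 0.421659
Discount per step: exp(-r*dt) = 0.998501
Stock lattice S(k, i) with i counting down-moves:
  k=0: S(0,0) = 1.0400
  k=1: S(1,0) = 1.4398; S(1,1) = 0.7512
  k=2: S(2,0) = 1.9932; S(2,1) = 1.0400; S(2,2) = 0.5426
Terminal payoffs V(N, i) = max(S_T - K, 0):
  V(2,0) = 0.873235; V(2,1) = 0.000000; V(2,2) = 0.000000
Backward induction: V(k, i) = exp(-r*dt) * [p * V(k+1, i) + (1-p) * V(k+1, i+1)].
  V(1,0) = exp(-r*dt) * [p*0.873235 + (1-p)*0.000000] = 0.367656
  V(1,1) = exp(-r*dt) * [p*0.000000 + (1-p)*0.000000] = 0.000000
  V(0,0) = exp(-r*dt) * [p*0.367656 + (1-p)*0.000000] = 0.154793

Answer: Price = V(0,0) = 0.1548


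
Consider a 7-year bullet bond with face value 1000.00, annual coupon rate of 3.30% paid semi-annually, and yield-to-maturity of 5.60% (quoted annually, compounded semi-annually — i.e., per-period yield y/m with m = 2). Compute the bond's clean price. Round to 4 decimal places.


Coupon per period c = face * coupon_rate / m = 16.500000
Periods per year m = 2; per-period yield y/m = 0.028000
Number of cashflows N = 14
Cashflows (t years, CF_t, discount factor 1/(1+y/m)^(m*t), PV):
  t = 0.5000: CF_t = 16.500000, DF = 0.972763, PV = 16.050584
  t = 1.0000: CF_t = 16.500000, DF = 0.946267, PV = 15.613408
  t = 1.5000: CF_t = 16.500000, DF = 0.920493, PV = 15.188140
  t = 2.0000: CF_t = 16.500000, DF = 0.895422, PV = 14.774456
  t = 2.5000: CF_t = 16.500000, DF = 0.871033, PV = 14.372038
  t = 3.0000: CF_t = 16.500000, DF = 0.847308, PV = 13.980582
  t = 3.5000: CF_t = 16.500000, DF = 0.824230, PV = 13.599788
  t = 4.0000: CF_t = 16.500000, DF = 0.801780, PV = 13.229366
  t = 4.5000: CF_t = 16.500000, DF = 0.779941, PV = 12.869033
  t = 5.0000: CF_t = 16.500000, DF = 0.758698, PV = 12.518515
  t = 5.5000: CF_t = 16.500000, DF = 0.738033, PV = 12.177543
  t = 6.0000: CF_t = 16.500000, DF = 0.717931, PV = 11.845859
  t = 6.5000: CF_t = 16.500000, DF = 0.698376, PV = 11.523209
  t = 7.0000: CF_t = 1016.500000, DF = 0.679354, PV = 690.563751
Price P = sum_t PV_t = 868.306273

Answer: Price = 868.3063


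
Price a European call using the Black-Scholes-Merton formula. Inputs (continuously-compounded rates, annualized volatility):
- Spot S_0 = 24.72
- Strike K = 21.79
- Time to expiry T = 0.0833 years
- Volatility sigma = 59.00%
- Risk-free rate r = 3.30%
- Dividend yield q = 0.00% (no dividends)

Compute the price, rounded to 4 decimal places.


d1 = (ln(S/K) + (r - q + 0.5*sigma^2) * T) / (sigma * sqrt(T)) = 0.84217265
d2 = d1 - sigma * sqrt(T) = 0.67188839
exp(-rT) = 0.99725487; exp(-qT) = 1.00000000
C = S_0 * exp(-qT) * N(d1) - K * exp(-rT) * N(d2)
N(d1) = 0.80015434; N(d2) = 0.74917262
C = 24.7200 * 1.00000000 * 0.80015434 - 21.7900 * 0.99725487 * 0.74917262 = 3.5002

Answer: Price = 3.5002


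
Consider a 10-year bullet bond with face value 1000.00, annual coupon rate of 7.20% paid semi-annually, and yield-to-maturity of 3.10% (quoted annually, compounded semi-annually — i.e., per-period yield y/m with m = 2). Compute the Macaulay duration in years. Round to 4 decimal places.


Coupon per period c = face * coupon_rate / m = 36.000000
Periods per year m = 2; per-period yield y/m = 0.015500
Number of cashflows N = 20
Cashflows (t years, CF_t, discount factor 1/(1+y/m)^(m*t), PV):
  t = 0.5000: CF_t = 36.000000, DF = 0.984737, PV = 35.450517
  t = 1.0000: CF_t = 36.000000, DF = 0.969706, PV = 34.909421
  t = 1.5000: CF_t = 36.000000, DF = 0.954905, PV = 34.376584
  t = 2.0000: CF_t = 36.000000, DF = 0.940330, PV = 33.851880
  t = 2.5000: CF_t = 36.000000, DF = 0.925977, PV = 33.335184
  t = 3.0000: CF_t = 36.000000, DF = 0.911844, PV = 32.826376
  t = 3.5000: CF_t = 36.000000, DF = 0.897926, PV = 32.325333
  t = 4.0000: CF_t = 36.000000, DF = 0.884220, PV = 31.831938
  t = 4.5000: CF_t = 36.000000, DF = 0.870724, PV = 31.346074
  t = 5.0000: CF_t = 36.000000, DF = 0.857434, PV = 30.867626
  t = 5.5000: CF_t = 36.000000, DF = 0.844347, PV = 30.396480
  t = 6.0000: CF_t = 36.000000, DF = 0.831459, PV = 29.932526
  t = 6.5000: CF_t = 36.000000, DF = 0.818768, PV = 29.475653
  t = 7.0000: CF_t = 36.000000, DF = 0.806271, PV = 29.025754
  t = 7.5000: CF_t = 36.000000, DF = 0.793964, PV = 28.582722
  t = 8.0000: CF_t = 36.000000, DF = 0.781846, PV = 28.146452
  t = 8.5000: CF_t = 36.000000, DF = 0.769912, PV = 27.716841
  t = 9.0000: CF_t = 36.000000, DF = 0.758161, PV = 27.293787
  t = 9.5000: CF_t = 36.000000, DF = 0.746589, PV = 26.877191
  t = 10.0000: CF_t = 1036.000000, DF = 0.735193, PV = 761.660092
Price P = sum_t PV_t = 1350.228430
Macaulay numerator sum_t t * PV_t:
  t * PV_t at t = 0.5000: 17.725258
  t * PV_t at t = 1.0000: 34.909421
  t * PV_t at t = 1.5000: 51.564876
  t * PV_t at t = 2.0000: 67.703760
  t * PV_t at t = 2.5000: 83.337961
  t * PV_t at t = 3.0000: 98.479127
  t * PV_t at t = 3.5000: 113.138665
  t * PV_t at t = 4.0000: 127.327752
  t * PV_t at t = 4.5000: 141.057332
  t * PV_t at t = 5.0000: 154.338128
  t * PV_t at t = 5.5000: 167.180641
  t * PV_t at t = 6.0000: 179.595156
  t * PV_t at t = 6.5000: 191.591747
  t * PV_t at t = 7.0000: 203.180279
  t * PV_t at t = 7.5000: 214.370415
  t * PV_t at t = 8.0000: 225.171616
  t * PV_t at t = 8.5000: 235.593148
  t * PV_t at t = 9.0000: 245.644085
  t * PV_t at t = 9.5000: 255.333312
  t * PV_t at t = 10.0000: 7616.600915
Macaulay duration D = (sum_t t * PV_t) / P = 10423.843592 / 1350.228430 = 7.720059

Answer: Macaulay duration = 7.7201 years


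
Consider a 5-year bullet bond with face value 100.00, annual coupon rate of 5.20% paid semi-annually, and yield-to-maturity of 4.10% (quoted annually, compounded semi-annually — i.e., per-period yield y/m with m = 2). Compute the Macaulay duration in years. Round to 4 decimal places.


Coupon per period c = face * coupon_rate / m = 2.600000
Periods per year m = 2; per-period yield y/m = 0.020500
Number of cashflows N = 10
Cashflows (t years, CF_t, discount factor 1/(1+y/m)^(m*t), PV):
  t = 0.5000: CF_t = 2.600000, DF = 0.979912, PV = 2.547771
  t = 1.0000: CF_t = 2.600000, DF = 0.960227, PV = 2.496591
  t = 1.5000: CF_t = 2.600000, DF = 0.940938, PV = 2.446439
  t = 2.0000: CF_t = 2.600000, DF = 0.922036, PV = 2.397294
  t = 2.5000: CF_t = 2.600000, DF = 0.903514, PV = 2.349137
  t = 3.0000: CF_t = 2.600000, DF = 0.885364, PV = 2.301947
  t = 3.5000: CF_t = 2.600000, DF = 0.867579, PV = 2.255705
  t = 4.0000: CF_t = 2.600000, DF = 0.850151, PV = 2.210392
  t = 4.5000: CF_t = 2.600000, DF = 0.833073, PV = 2.165989
  t = 5.0000: CF_t = 102.600000, DF = 0.816338, PV = 83.756259
Price P = sum_t PV_t = 104.927522
Macaulay numerator sum_t t * PV_t:
  t * PV_t at t = 0.5000: 1.273885
  t * PV_t at t = 1.0000: 2.496591
  t * PV_t at t = 1.5000: 3.669658
  t * PV_t at t = 2.0000: 4.794588
  t * PV_t at t = 2.5000: 5.872842
  t * PV_t at t = 3.0000: 6.905841
  t * PV_t at t = 3.5000: 7.894967
  t * PV_t at t = 4.0000: 8.841568
  t * PV_t at t = 4.5000: 9.746951
  t * PV_t at t = 5.0000: 418.781294
Macaulay duration D = (sum_t t * PV_t) / P = 470.278184 / 104.927522 = 4.481934

Answer: Macaulay duration = 4.4819 years


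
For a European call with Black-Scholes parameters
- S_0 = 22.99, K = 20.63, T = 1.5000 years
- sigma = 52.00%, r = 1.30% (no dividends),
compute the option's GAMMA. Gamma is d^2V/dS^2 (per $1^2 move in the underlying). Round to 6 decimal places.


d1 = 0.5191238340; d2 = -0.1177434992
phi(d1) = 0.3486511905; exp(-qT) = 1.0000000000; exp(-rT) = 0.9806888952
Gamma = exp(-qT) * phi(d1) / (S * sigma * sqrt(T)) = 1.0000000000 * 0.3486511905 / (22.9900 * 0.5200 * 1.2247448714) = 0.023812

Answer: Gamma = 0.023812


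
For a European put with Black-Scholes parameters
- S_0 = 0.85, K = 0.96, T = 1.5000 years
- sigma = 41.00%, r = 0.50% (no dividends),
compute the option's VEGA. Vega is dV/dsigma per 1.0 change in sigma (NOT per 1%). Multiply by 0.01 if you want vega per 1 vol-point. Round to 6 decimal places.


Answer: Vega = 0.415196

Derivation:
d1 = 0.0236546329; d2 = -0.4784907644
phi(d1) = 0.3988306836; exp(-qT) = 1.0000000000; exp(-rT) = 0.9925280548
Vega = S * exp(-qT) * phi(d1) * sqrt(T) = 0.8500 * 1.0000000000 * 0.3988306836 * 1.2247448714 = 0.415196


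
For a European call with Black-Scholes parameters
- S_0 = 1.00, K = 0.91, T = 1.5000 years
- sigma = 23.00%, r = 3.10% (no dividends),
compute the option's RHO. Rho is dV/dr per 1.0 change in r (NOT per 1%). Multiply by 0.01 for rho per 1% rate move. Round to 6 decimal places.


d1 = 0.6407214791; d2 = 0.3590301587
phi(d1) = 0.3249121178; exp(-qT) = 1.0000000000; exp(-rT) = 0.9545645606
N(d2) = 0.6402137360
Rho = K*T*exp(-rT)*N(d2) = 0.9100 * 1.5000 * 0.9545645606 * 0.6402137360 = 0.834186

Answer: Rho = 0.834186


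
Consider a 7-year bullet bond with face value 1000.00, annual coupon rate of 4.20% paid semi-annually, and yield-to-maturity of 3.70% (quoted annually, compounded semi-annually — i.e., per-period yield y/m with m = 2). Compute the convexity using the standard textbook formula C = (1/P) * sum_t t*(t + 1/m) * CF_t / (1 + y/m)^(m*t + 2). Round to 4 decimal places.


Coupon per period c = face * coupon_rate / m = 21.000000
Periods per year m = 2; per-period yield y/m = 0.018500
Number of cashflows N = 14
Cashflows (t years, CF_t, discount factor 1/(1+y/m)^(m*t), PV):
  t = 0.5000: CF_t = 21.000000, DF = 0.981836, PV = 20.618557
  t = 1.0000: CF_t = 21.000000, DF = 0.964002, PV = 20.244042
  t = 1.5000: CF_t = 21.000000, DF = 0.946492, PV = 19.876330
  t = 2.0000: CF_t = 21.000000, DF = 0.929300, PV = 19.515297
  t = 2.5000: CF_t = 21.000000, DF = 0.912420, PV = 19.160822
  t = 3.0000: CF_t = 21.000000, DF = 0.895847, PV = 18.812785
  t = 3.5000: CF_t = 21.000000, DF = 0.879575, PV = 18.471070
  t = 4.0000: CF_t = 21.000000, DF = 0.863598, PV = 18.135562
  t = 4.5000: CF_t = 21.000000, DF = 0.847912, PV = 17.806149
  t = 5.0000: CF_t = 21.000000, DF = 0.832510, PV = 17.482718
  t = 5.5000: CF_t = 21.000000, DF = 0.817389, PV = 17.165163
  t = 6.0000: CF_t = 21.000000, DF = 0.802542, PV = 16.853375
  t = 6.5000: CF_t = 21.000000, DF = 0.787964, PV = 16.547251
  t = 7.0000: CF_t = 1021.000000, DF = 0.773652, PV = 789.898475
Price P = sum_t PV_t = 1030.587596
Convexity numerator sum_t t*(t + 1/m) * CF_t / (1+y/m)^(m*t + 2):
  t = 0.5000: term = 9.938165
  t = 1.0000: term = 29.272945
  t = 1.5000: term = 57.482465
  t = 2.0000: term = 94.063926
  t = 2.5000: term = 138.533027
  t = 3.0000: term = 190.423405
  t = 3.5000: term = 249.286081
  t = 4.0000: term = 314.688931
  t = 4.5000: term = 386.216164
  t = 5.0000: term = 463.467824
  t = 5.5000: term = 546.059291
  t = 6.0000: term = 633.620814
  t = 6.5000: term = 725.797038
  t = 7.0000: term = 39976.844613
Convexity = (1/P) * sum = 43815.694689 / 1030.587596 = 42.515255

Answer: Convexity = 42.5153


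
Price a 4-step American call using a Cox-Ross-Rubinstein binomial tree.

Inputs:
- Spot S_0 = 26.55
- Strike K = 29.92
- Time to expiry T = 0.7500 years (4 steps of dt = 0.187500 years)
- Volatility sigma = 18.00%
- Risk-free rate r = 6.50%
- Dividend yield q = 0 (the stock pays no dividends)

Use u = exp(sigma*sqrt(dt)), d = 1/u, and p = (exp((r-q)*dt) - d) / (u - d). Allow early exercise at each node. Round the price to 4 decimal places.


Answer: Price = V(0,0) = 0.9158

Derivation:
dt = T/N = 0.187500
u = exp(sigma*sqrt(dt)) = 1.081060; d = 1/u = 0.925018
p = (exp((r-q)*dt) - d) / (u - d) = 0.559106
Discount per step: exp(-r*dt) = 0.987886
Stock lattice S(k, i) with i counting down-moves:
  k=0: S(0,0) = 26.5500
  k=1: S(1,0) = 28.7022; S(1,1) = 24.5592
  k=2: S(2,0) = 31.0288; S(2,1) = 26.5500; S(2,2) = 22.7177
  k=3: S(3,0) = 33.5440; S(3,1) = 28.7022; S(3,2) = 24.5592; S(3,3) = 21.0143
  k=4: S(4,0) = 36.2630; S(4,1) = 31.0288; S(4,2) = 26.5500; S(4,3) = 22.7177; S(4,4) = 19.4386
Terminal payoffs V(N, i) = max(S_T - K, 0):
  V(4,0) = 6.343035; V(4,1) = 1.108754; V(4,2) = 0.000000; V(4,3) = 0.000000; V(4,4) = 0.000000
Backward induction: V(k, i) = exp(-r*dt) * [p * V(k+1, i) + (1-p) * V(k+1, i+1)]; then take max(V_cont, immediate exercise) for American.
  V(3,0) = exp(-r*dt) * [p*6.343035 + (1-p)*1.108754] = 3.986390; exercise = 3.623953; V(3,0) = max -> 3.986390
  V(3,1) = exp(-r*dt) * [p*1.108754 + (1-p)*0.000000] = 0.612402; exercise = 0.000000; V(3,1) = max -> 0.612402
  V(3,2) = exp(-r*dt) * [p*0.000000 + (1-p)*0.000000] = 0.000000; exercise = 0.000000; V(3,2) = max -> 0.000000
  V(3,3) = exp(-r*dt) * [p*0.000000 + (1-p)*0.000000] = 0.000000; exercise = 0.000000; V(3,3) = max -> 0.000000
  V(2,0) = exp(-r*dt) * [p*3.986390 + (1-p)*0.612402] = 2.468549; exercise = 1.108754; V(2,0) = max -> 2.468549
  V(2,1) = exp(-r*dt) * [p*0.612402 + (1-p)*0.000000] = 0.338250; exercise = 0.000000; V(2,1) = max -> 0.338250
  V(2,2) = exp(-r*dt) * [p*0.000000 + (1-p)*0.000000] = 0.000000; exercise = 0.000000; V(2,2) = max -> 0.000000
  V(1,0) = exp(-r*dt) * [p*2.468549 + (1-p)*0.338250] = 1.510787; exercise = 0.000000; V(1,0) = max -> 1.510787
  V(1,1) = exp(-r*dt) * [p*0.338250 + (1-p)*0.000000] = 0.186827; exercise = 0.000000; V(1,1) = max -> 0.186827
  V(0,0) = exp(-r*dt) * [p*1.510787 + (1-p)*0.186827] = 0.915831; exercise = 0.000000; V(0,0) = max -> 0.915831


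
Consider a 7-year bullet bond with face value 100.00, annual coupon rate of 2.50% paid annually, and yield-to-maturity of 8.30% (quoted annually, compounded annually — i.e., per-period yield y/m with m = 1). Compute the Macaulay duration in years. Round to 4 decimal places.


Coupon per period c = face * coupon_rate / m = 2.500000
Periods per year m = 1; per-period yield y/m = 0.083000
Number of cashflows N = 7
Cashflows (t years, CF_t, discount factor 1/(1+y/m)^(m*t), PV):
  t = 1.0000: CF_t = 2.500000, DF = 0.923361, PV = 2.308403
  t = 2.0000: CF_t = 2.500000, DF = 0.852596, PV = 2.131489
  t = 3.0000: CF_t = 2.500000, DF = 0.787254, PV = 1.968134
  t = 4.0000: CF_t = 2.500000, DF = 0.726919, PV = 1.817298
  t = 5.0000: CF_t = 2.500000, DF = 0.671209, PV = 1.678022
  t = 6.0000: CF_t = 2.500000, DF = 0.619768, PV = 1.549420
  t = 7.0000: CF_t = 102.500000, DF = 0.572270, PV = 58.657651
Price P = sum_t PV_t = 70.110418
Macaulay numerator sum_t t * PV_t:
  t * PV_t at t = 1.0000: 2.308403
  t * PV_t at t = 2.0000: 4.262978
  t * PV_t at t = 3.0000: 5.904402
  t * PV_t at t = 4.0000: 7.269193
  t * PV_t at t = 5.0000: 8.390111
  t * PV_t at t = 6.0000: 9.296522
  t * PV_t at t = 7.0000: 410.603559
Macaulay duration D = (sum_t t * PV_t) / P = 448.035167 / 70.110418 = 6.390422

Answer: Macaulay duration = 6.3904 years
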